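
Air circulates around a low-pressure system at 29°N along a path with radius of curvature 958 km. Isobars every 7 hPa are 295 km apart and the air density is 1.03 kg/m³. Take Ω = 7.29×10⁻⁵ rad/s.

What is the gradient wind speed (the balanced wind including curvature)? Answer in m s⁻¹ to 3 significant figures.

Coriolis parameter at 29°N:
f = 2Ω sin φ = 2 × 7.29×10⁻⁵ × sin 29° = 7.07×10⁻⁵ s⁻¹
Pressure gradient: |∂P/∂n| = 700 Pa / 295000 m = 2.37×10⁻³ Pa/m
Geostrophic speed: V_g = |∂P/∂n|/(fρ) = 2.37×10⁻³/(7.07×10⁻⁵ × 1.03) = 32.6 m/s
Around a low, centrifugal force acts outward with Coriolis, so pressure-gradient force balances both:
(1/ρ)|∂P/∂n| = fV + V²/R  →  V² + fR·V − fR·V_g = 0
With fR = 7.07×10⁻⁵ × 958×10³ m = 67.7 m/s:
V = [−fR + √((fR)² + 4 fR V_g)]/2 = [−67.7 + √(67.7² + 4×67.7×32.6)]/2 = 24.1 m/s
Subgeostrophic (V < V_g = 32.6 m/s), as expected around a low.

24.1 m s⁻¹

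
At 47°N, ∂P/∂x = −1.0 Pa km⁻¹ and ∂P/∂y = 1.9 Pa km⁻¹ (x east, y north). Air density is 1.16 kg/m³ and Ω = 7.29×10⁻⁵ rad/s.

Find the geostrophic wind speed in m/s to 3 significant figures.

17.4 m/s

Coriolis parameter at 47°N:
f = 2Ω sin φ = 2 × 7.29×10⁻⁵ × sin 47° = 1.07×10⁻⁴ s⁻¹
Component geostrophic relations (x east, y north):
u_g = −(1/(fρ)) ∂P/∂y,  v_g = (1/(fρ)) ∂P/∂x
u_g = −(1.9×10⁻³)/(1.07×10⁻⁴ × 1.16) = −15.4 m/s;  v_g = (−1.0×10⁻³)/(1.07×10⁻⁴ × 1.16) = −8.08 m/s
|V_g| = √(u_g² + v_g²) = 17.4 m/s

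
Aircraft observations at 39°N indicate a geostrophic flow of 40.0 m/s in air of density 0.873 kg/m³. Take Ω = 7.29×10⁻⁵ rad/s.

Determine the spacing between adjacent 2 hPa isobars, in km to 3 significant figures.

Coriolis parameter at 39°N:
f = 2Ω sin φ = 2 × 7.29×10⁻⁵ × sin 39° = 9.18×10⁻⁵ s⁻¹
Geostrophic balance rearranged: |∂P/∂n| = f ρ V_g
|∂P/∂n| = 9.18×10⁻⁵ × 0.873 × 40.0 = 3.20×10⁻³ Pa/m
Isobar spacing: Δn = ΔP/|∂P/∂n| = 200 Pa / 3.20×10⁻³ Pa/m = 62420 m ≈ 62.4 km

62.4 km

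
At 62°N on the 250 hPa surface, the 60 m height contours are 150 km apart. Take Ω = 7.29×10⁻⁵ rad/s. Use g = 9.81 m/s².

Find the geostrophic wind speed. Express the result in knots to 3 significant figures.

Coriolis parameter at 62°N:
f = 2Ω sin φ = 2 × 7.29×10⁻⁵ × sin 62° = 1.29×10⁻⁴ s⁻¹
Height gradient: |∂Z/∂n| = 60 m / 150000 m = 4.00×10⁻⁴
On a pressure surface, geostrophic balance gives V_g = (g/f)|∂Z/∂n|:
V_g = 9.81 × 4.00×10⁻⁴ / 1.29×10⁻⁴ = 30.5 m/s
Converting: 30.5 m/s × 1.944 = 59.3 knots

59.3 knots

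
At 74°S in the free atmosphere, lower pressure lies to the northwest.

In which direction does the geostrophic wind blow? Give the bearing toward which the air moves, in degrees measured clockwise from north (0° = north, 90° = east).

The pressure-gradient force points toward the northwest (bearing 315°).
Geostrophic balance: in the Southern Hemisphere the Coriolis force deflects motion to the left, so the geostrophic wind blows 90° to the left of the pressure-gradient force (low pressure on the right).
Rotating 315° by 90° counterclockwise gives 225° — the wind blows toward the southwest.

225°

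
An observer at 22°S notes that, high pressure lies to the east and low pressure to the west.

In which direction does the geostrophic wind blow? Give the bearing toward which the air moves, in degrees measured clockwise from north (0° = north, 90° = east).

The pressure-gradient force points toward the west (bearing 270°).
Geostrophic balance: in the Southern Hemisphere the Coriolis force deflects motion to the left, so the geostrophic wind blows 90° to the left of the pressure-gradient force (low pressure on the right).
Rotating 270° by 90° counterclockwise gives 180° — the wind blows toward the south.

180°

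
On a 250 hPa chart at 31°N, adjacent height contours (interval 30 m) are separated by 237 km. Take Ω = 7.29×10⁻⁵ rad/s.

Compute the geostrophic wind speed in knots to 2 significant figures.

Coriolis parameter at 31°N:
f = 2Ω sin φ = 2 × 7.29×10⁻⁵ × sin 31° = 7.51×10⁻⁵ s⁻¹
Height gradient: |∂Z/∂n| = 30 m / 237000 m = 1.27×10⁻⁴
On a pressure surface, geostrophic balance gives V_g = (g/f)|∂Z/∂n|:
V_g = 9.81 × 1.27×10⁻⁴ / 7.51×10⁻⁵ = 16.5 m/s
Converting: 16.5 m/s × 1.944 = 32 knots

32 knots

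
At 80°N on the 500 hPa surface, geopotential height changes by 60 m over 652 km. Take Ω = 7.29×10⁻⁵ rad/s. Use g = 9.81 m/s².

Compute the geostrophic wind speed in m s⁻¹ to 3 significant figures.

Coriolis parameter at 80°N:
f = 2Ω sin φ = 2 × 7.29×10⁻⁵ × sin 80° = 1.44×10⁻⁴ s⁻¹
Height gradient: |∂Z/∂n| = 60 m / 652000 m = 9.20×10⁻⁵
On a pressure surface, geostrophic balance gives V_g = (g/f)|∂Z/∂n|:
V_g = 9.81 × 9.20×10⁻⁵ / 1.44×10⁻⁴ = 6.29 m/s

6.29 m s⁻¹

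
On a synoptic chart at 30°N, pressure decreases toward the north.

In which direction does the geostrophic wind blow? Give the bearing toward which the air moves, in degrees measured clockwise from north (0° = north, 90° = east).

The pressure-gradient force points toward the north (bearing 000°).
Geostrophic balance: in the Northern Hemisphere the Coriolis force deflects motion to the right, so the geostrophic wind blows 90° to the right of the pressure-gradient force (low pressure on the left).
Rotating 000° by 90° clockwise gives 090° — the wind blows toward the east.

090°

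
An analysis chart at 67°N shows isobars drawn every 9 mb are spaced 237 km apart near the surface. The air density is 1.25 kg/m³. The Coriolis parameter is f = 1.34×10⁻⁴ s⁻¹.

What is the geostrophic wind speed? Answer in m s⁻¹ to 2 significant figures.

Pressure gradient: |∂P/∂n| = 900 Pa / 237000 m = 3.80×10⁻³ Pa/m
Geostrophic balance (pressure-gradient force = Coriolis force):
V_g = (1/(fρ)) |∂P/∂n| = 3.80×10⁻³ / (1.34×10⁻⁴ × 1.25) = 22.7 m/s

23 m s⁻¹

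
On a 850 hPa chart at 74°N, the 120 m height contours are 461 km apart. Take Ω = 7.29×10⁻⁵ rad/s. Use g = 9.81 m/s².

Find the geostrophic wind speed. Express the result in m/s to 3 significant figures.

18.2 m/s

Coriolis parameter at 74°N:
f = 2Ω sin φ = 2 × 7.29×10⁻⁵ × sin 74° = 1.40×10⁻⁴ s⁻¹
Height gradient: |∂Z/∂n| = 120 m / 461000 m = 2.60×10⁻⁴
On a pressure surface, geostrophic balance gives V_g = (g/f)|∂Z/∂n|:
V_g = 9.81 × 2.60×10⁻⁴ / 1.40×10⁻⁴ = 18.2 m/s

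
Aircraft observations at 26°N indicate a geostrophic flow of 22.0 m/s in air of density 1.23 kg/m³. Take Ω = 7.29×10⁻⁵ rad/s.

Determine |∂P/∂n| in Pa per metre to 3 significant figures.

Coriolis parameter at 26°N:
f = 2Ω sin φ = 2 × 7.29×10⁻⁵ × sin 26° = 6.39×10⁻⁵ s⁻¹
Geostrophic balance rearranged: |∂P/∂n| = f ρ V_g
|∂P/∂n| = 6.39×10⁻⁵ × 1.23 × 22.0 = 1.73×10⁻³ Pa/m

1.73×10⁻³ Pa/m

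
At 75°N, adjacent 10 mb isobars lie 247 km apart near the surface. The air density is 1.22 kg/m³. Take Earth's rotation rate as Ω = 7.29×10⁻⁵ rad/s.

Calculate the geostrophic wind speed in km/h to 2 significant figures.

Coriolis parameter at 75°N:
f = 2Ω sin φ = 2 × 7.29×10⁻⁵ × sin 75° = 1.41×10⁻⁴ s⁻¹
Pressure gradient: |∂P/∂n| = 1000 Pa / 247000 m = 4.05×10⁻³ Pa/m
Geostrophic balance (pressure-gradient force = Coriolis force):
V_g = (1/(fρ)) |∂P/∂n| = 4.05×10⁻³ / (1.41×10⁻⁴ × 1.22) = 23.6 m/s
Converting: 23.6 m/s × 3.6 = 85 km/h

85 km/h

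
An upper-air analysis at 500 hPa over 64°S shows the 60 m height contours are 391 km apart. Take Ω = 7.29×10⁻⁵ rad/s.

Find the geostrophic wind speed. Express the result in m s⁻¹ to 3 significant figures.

Coriolis parameter at 64°S:
f = 2Ω sin φ = 2 × 7.29×10⁻⁵ × sin 64° = 1.31×10⁻⁴ s⁻¹
Height gradient: |∂Z/∂n| = 60 m / 391000 m = 1.53×10⁻⁴
On a pressure surface, geostrophic balance gives V_g = (g/f)|∂Z/∂n|:
V_g = 9.81 × 1.53×10⁻⁴ / 1.31×10⁻⁴ = 11.5 m/s

11.5 m s⁻¹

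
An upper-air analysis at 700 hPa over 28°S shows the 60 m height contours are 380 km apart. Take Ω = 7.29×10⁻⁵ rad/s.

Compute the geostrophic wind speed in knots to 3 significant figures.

Coriolis parameter at 28°S:
f = 2Ω sin φ = 2 × 7.29×10⁻⁵ × sin 28° = 6.84×10⁻⁵ s⁻¹
Height gradient: |∂Z/∂n| = 60 m / 380000 m = 1.58×10⁻⁴
On a pressure surface, geostrophic balance gives V_g = (g/f)|∂Z/∂n|:
V_g = 9.81 × 1.58×10⁻⁴ / 6.84×10⁻⁵ = 22.6 m/s
Converting: 22.6 m/s × 1.944 = 44.0 knots

44.0 knots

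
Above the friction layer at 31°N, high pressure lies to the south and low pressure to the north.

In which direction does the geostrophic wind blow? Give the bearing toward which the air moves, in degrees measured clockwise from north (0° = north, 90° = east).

090°

The pressure-gradient force points toward the north (bearing 000°).
Geostrophic balance: in the Northern Hemisphere the Coriolis force deflects motion to the right, so the geostrophic wind blows 90° to the right of the pressure-gradient force (low pressure on the left).
Rotating 000° by 90° clockwise gives 090° — the wind blows toward the east.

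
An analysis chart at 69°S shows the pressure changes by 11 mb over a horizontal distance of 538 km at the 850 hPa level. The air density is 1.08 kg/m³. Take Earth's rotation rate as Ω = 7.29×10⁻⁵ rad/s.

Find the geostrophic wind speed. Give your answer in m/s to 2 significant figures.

Coriolis parameter at 69°S:
f = 2Ω sin φ = 2 × 7.29×10⁻⁵ × sin 69° = 1.36×10⁻⁴ s⁻¹
Pressure gradient: |∂P/∂n| = 1100 Pa / 538000 m = 2.04×10⁻³ Pa/m
Geostrophic balance (pressure-gradient force = Coriolis force):
V_g = (1/(fρ)) |∂P/∂n| = 2.04×10⁻³ / (1.36×10⁻⁴ × 1.08) = 13.9 m/s

14 m/s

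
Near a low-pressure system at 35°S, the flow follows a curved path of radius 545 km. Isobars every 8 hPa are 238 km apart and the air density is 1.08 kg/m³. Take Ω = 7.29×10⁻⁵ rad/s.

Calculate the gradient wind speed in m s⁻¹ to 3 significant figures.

Coriolis parameter at 35°S:
f = 2Ω sin φ = 2 × 7.29×10⁻⁵ × sin 35° = 8.36×10⁻⁵ s⁻¹
Pressure gradient: |∂P/∂n| = 800 Pa / 238000 m = 3.36×10⁻³ Pa/m
Geostrophic speed: V_g = |∂P/∂n|/(fρ) = 3.36×10⁻³/(8.36×10⁻⁵ × 1.08) = 37.2 m/s
Around a low, centrifugal force acts outward with Coriolis, so pressure-gradient force balances both:
(1/ρ)|∂P/∂n| = fV + V²/R  →  V² + fR·V − fR·V_g = 0
With fR = 8.36×10⁻⁵ × 545×10³ m = 45.6 m/s:
V = [−fR + √((fR)² + 4 fR V_g)]/2 = [−45.6 + √(45.6² + 4×45.6×37.2)]/2 = 24.3 m/s
Subgeostrophic (V < V_g = 37.2 m/s), as expected around a low.

24.3 m s⁻¹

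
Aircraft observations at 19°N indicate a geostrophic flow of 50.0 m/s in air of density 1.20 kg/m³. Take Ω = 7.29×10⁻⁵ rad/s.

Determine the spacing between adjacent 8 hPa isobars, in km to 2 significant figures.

280 km

Coriolis parameter at 19°N:
f = 2Ω sin φ = 2 × 7.29×10⁻⁵ × sin 19° = 4.75×10⁻⁵ s⁻¹
Geostrophic balance rearranged: |∂P/∂n| = f ρ V_g
|∂P/∂n| = 4.75×10⁻⁵ × 1.20 × 50.0 = 2.85×10⁻³ Pa/m
Isobar spacing: Δn = ΔP/|∂P/∂n| = 800 Pa / 2.85×10⁻³ Pa/m = 280892 m ≈ 280 km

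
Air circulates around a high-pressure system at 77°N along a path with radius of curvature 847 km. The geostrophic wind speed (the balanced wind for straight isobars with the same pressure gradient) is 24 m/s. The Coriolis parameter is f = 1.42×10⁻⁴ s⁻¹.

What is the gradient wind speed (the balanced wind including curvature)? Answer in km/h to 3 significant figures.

Around a high, pressure-gradient force acts outward with centrifugal, so Coriolis balances both:
fV = (1/ρ)|∂P/∂n| + V²/R  →  V² − fR·V + fR·V_g = 0
With fR = 1.42×10⁻⁴ × 847×10³ m = 120 m/s:
V = [fR − √((fR)² − 4 fR V_g)]/2 = [120 − √(120² − 4×120×24)]/2 = 33.1 m/s
Supergeostrophic (V > V_g = 24 m/s), as expected around a high.
Converting: 33.1 m/s × 3.6 = 119 km/h

119 km/h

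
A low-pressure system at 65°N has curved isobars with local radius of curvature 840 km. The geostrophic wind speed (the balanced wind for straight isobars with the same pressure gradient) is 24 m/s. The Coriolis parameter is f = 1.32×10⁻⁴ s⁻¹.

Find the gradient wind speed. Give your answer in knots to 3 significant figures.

39.4 knots

Around a low, centrifugal force acts outward with Coriolis, so pressure-gradient force balances both:
(1/ρ)|∂P/∂n| = fV + V²/R  →  V² + fR·V − fR·V_g = 0
With fR = 1.32×10⁻⁴ × 840×10³ m = 111 m/s:
V = [−fR + √((fR)² + 4 fR V_g)]/2 = [−111 + √(111² + 4×111×24)]/2 = 20.3 m/s
Subgeostrophic (V < V_g = 24 m/s), as expected around a low.
Converting: 20.3 m/s × 1.944 = 39.4 knots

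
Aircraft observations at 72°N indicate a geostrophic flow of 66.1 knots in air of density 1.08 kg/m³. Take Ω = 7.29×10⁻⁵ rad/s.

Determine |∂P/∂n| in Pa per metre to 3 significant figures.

5.09×10⁻³ Pa/m

Coriolis parameter at 72°N:
f = 2Ω sin φ = 2 × 7.29×10⁻⁵ × sin 72° = 1.39×10⁻⁴ s⁻¹
Wind speed in SI: 66.1 knots = 34.0 m/s
Geostrophic balance rearranged: |∂P/∂n| = f ρ V_g
|∂P/∂n| = 1.39×10⁻⁴ × 1.08 × 34.0 = 5.09×10⁻³ Pa/m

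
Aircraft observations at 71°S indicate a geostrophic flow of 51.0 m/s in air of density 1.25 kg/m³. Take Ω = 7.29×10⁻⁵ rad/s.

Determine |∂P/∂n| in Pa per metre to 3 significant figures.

8.79×10⁻³ Pa/m

Coriolis parameter at 71°S:
f = 2Ω sin φ = 2 × 7.29×10⁻⁵ × sin 71° = 1.38×10⁻⁴ s⁻¹
Geostrophic balance rearranged: |∂P/∂n| = f ρ V_g
|∂P/∂n| = 1.38×10⁻⁴ × 1.25 × 51.0 = 8.79×10⁻³ Pa/m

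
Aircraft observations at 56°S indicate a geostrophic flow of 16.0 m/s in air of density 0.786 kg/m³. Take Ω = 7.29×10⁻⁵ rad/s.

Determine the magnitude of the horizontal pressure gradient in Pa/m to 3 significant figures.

1.52×10⁻³ Pa/m

Coriolis parameter at 56°S:
f = 2Ω sin φ = 2 × 7.29×10⁻⁵ × sin 56° = 1.21×10⁻⁴ s⁻¹
Geostrophic balance rearranged: |∂P/∂n| = f ρ V_g
|∂P/∂n| = 1.21×10⁻⁴ × 0.786 × 16.0 = 1.52×10⁻³ Pa/m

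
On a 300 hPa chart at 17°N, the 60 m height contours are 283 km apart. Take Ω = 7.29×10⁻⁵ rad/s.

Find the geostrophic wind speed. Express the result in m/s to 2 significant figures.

49 m/s

Coriolis parameter at 17°N:
f = 2Ω sin φ = 2 × 7.29×10⁻⁵ × sin 17° = 4.26×10⁻⁵ s⁻¹
Height gradient: |∂Z/∂n| = 60 m / 283000 m = 2.12×10⁻⁴
On a pressure surface, geostrophic balance gives V_g = (g/f)|∂Z/∂n|:
V_g = 9.81 × 2.12×10⁻⁴ / 4.26×10⁻⁵ = 48.8 m/s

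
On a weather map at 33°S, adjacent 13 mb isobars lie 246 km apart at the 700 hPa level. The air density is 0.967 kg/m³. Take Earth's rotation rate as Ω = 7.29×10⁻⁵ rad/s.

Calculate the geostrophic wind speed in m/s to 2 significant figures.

69 m/s

Coriolis parameter at 33°S:
f = 2Ω sin φ = 2 × 7.29×10⁻⁵ × sin 33° = 7.94×10⁻⁵ s⁻¹
Pressure gradient: |∂P/∂n| = 1300 Pa / 246000 m = 5.28×10⁻³ Pa/m
Geostrophic balance (pressure-gradient force = Coriolis force):
V_g = (1/(fρ)) |∂P/∂n| = 5.28×10⁻³ / (7.94×10⁻⁵ × 0.967) = 68.8 m/s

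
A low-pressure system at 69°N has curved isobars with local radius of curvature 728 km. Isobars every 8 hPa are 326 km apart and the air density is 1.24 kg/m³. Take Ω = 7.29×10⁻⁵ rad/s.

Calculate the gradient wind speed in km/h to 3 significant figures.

46.3 km/h

Coriolis parameter at 69°N:
f = 2Ω sin φ = 2 × 7.29×10⁻⁵ × sin 69° = 1.36×10⁻⁴ s⁻¹
Pressure gradient: |∂P/∂n| = 800 Pa / 326000 m = 2.45×10⁻³ Pa/m
Geostrophic speed: V_g = |∂P/∂n|/(fρ) = 2.45×10⁻³/(1.36×10⁻⁴ × 1.24) = 14.5 m/s
Around a low, centrifugal force acts outward with Coriolis, so pressure-gradient force balances both:
(1/ρ)|∂P/∂n| = fV + V²/R  →  V² + fR·V − fR·V_g = 0
With fR = 1.36×10⁻⁴ × 728×10³ m = 99.1 m/s:
V = [−fR + √((fR)² + 4 fR V_g)]/2 = [−99.1 + √(99.1² + 4×99.1×14.5)]/2 = 12.9 m/s
Subgeostrophic (V < V_g = 14.5 m/s), as expected around a low.
Converting: 12.9 m/s × 3.6 = 46.3 km/h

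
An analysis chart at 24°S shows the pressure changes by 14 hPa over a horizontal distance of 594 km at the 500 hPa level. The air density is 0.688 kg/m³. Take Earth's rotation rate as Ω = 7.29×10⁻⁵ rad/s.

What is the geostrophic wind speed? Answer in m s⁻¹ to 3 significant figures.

57.8 m s⁻¹

Coriolis parameter at 24°S:
f = 2Ω sin φ = 2 × 7.29×10⁻⁵ × sin 24° = 5.93×10⁻⁵ s⁻¹
Pressure gradient: |∂P/∂n| = 1400 Pa / 594000 m = 2.36×10⁻³ Pa/m
Geostrophic balance (pressure-gradient force = Coriolis force):
V_g = (1/(fρ)) |∂P/∂n| = 2.36×10⁻³ / (5.93×10⁻⁵ × 0.688) = 57.8 m/s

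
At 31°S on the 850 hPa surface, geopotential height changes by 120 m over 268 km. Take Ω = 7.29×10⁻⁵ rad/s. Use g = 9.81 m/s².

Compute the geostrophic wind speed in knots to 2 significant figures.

110 knots

Coriolis parameter at 31°S:
f = 2Ω sin φ = 2 × 7.29×10⁻⁵ × sin 31° = 7.51×10⁻⁵ s⁻¹
Height gradient: |∂Z/∂n| = 120 m / 268000 m = 4.48×10⁻⁴
On a pressure surface, geostrophic balance gives V_g = (g/f)|∂Z/∂n|:
V_g = 9.81 × 4.48×10⁻⁴ / 7.51×10⁻⁵ = 58.5 m/s
Converting: 58.5 m/s × 1.944 = 110 knots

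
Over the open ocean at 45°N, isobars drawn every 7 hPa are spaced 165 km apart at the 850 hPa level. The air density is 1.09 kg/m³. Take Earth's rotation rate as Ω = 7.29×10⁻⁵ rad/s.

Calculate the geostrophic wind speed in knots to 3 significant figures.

Coriolis parameter at 45°N:
f = 2Ω sin φ = 2 × 7.29×10⁻⁵ × sin 45° = 1.03×10⁻⁴ s⁻¹
Pressure gradient: |∂P/∂n| = 700 Pa / 165000 m = 4.24×10⁻³ Pa/m
Geostrophic balance (pressure-gradient force = Coriolis force):
V_g = (1/(fρ)) |∂P/∂n| = 4.24×10⁻³ / (1.03×10⁻⁴ × 1.09) = 37.8 m/s
Converting: 37.8 m/s × 1.944 = 73.4 knots

73.4 knots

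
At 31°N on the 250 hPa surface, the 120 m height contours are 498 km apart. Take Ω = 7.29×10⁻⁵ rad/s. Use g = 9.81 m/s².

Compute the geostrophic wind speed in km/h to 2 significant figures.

Coriolis parameter at 31°N:
f = 2Ω sin φ = 2 × 7.29×10⁻⁵ × sin 31° = 7.51×10⁻⁵ s⁻¹
Height gradient: |∂Z/∂n| = 120 m / 498000 m = 2.41×10⁻⁴
On a pressure surface, geostrophic balance gives V_g = (g/f)|∂Z/∂n|:
V_g = 9.81 × 2.41×10⁻⁴ / 7.51×10⁻⁵ = 31.5 m/s
Converting: 31.5 m/s × 3.6 = 110 km/h

110 km/h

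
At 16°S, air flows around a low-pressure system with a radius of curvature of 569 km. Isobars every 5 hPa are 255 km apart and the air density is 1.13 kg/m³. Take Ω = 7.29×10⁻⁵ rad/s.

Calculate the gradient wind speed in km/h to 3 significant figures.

79.2 km/h

Coriolis parameter at 16°S:
f = 2Ω sin φ = 2 × 7.29×10⁻⁵ × sin 16° = 4.02×10⁻⁵ s⁻¹
Pressure gradient: |∂P/∂n| = 500 Pa / 255000 m = 1.96×10⁻³ Pa/m
Geostrophic speed: V_g = |∂P/∂n|/(fρ) = 1.96×10⁻³/(4.02×10⁻⁵ × 1.13) = 43.2 m/s
Around a low, centrifugal force acts outward with Coriolis, so pressure-gradient force balances both:
(1/ρ)|∂P/∂n| = fV + V²/R  →  V² + fR·V − fR·V_g = 0
With fR = 4.02×10⁻⁵ × 569×10³ m = 22.9 m/s:
V = [−fR + √((fR)² + 4 fR V_g)]/2 = [−22.9 + √(22.9² + 4×22.9×43.2)]/2 = 22 m/s
Subgeostrophic (V < V_g = 43.2 m/s), as expected around a low.
Converting: 22 m/s × 3.6 = 79.2 km/h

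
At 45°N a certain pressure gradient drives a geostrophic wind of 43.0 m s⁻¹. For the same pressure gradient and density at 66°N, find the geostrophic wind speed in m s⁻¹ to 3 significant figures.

With the same pressure gradient and density, V_g ∝ 1/f ∝ 1/sin φ.
V₂ = V₁ · sin φ₁ / sin φ₂ = 43.0 × sin 45° / sin 66°
V₂ = 43.0 × 0.7071/0.9135 = 33.3 m s⁻¹

33.3 m s⁻¹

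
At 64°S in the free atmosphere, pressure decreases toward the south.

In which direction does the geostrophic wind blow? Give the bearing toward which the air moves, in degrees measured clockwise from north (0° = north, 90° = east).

The pressure-gradient force points toward the south (bearing 180°).
Geostrophic balance: in the Southern Hemisphere the Coriolis force deflects motion to the left, so the geostrophic wind blows 90° to the left of the pressure-gradient force (low pressure on the right).
Rotating 180° by 90° counterclockwise gives 090° — the wind blows toward the east.

090°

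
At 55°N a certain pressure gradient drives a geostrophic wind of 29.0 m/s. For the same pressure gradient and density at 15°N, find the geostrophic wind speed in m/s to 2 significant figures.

92 m/s

With the same pressure gradient and density, V_g ∝ 1/f ∝ 1/sin φ.
V₂ = V₁ · sin φ₁ / sin φ₂ = 29.0 × sin 55° / sin 15°
V₂ = 29.0 × 0.8192/0.2588 = 92 m/s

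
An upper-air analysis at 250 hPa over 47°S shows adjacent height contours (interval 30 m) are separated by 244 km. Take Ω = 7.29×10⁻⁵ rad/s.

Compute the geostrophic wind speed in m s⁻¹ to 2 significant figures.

11 m s⁻¹

Coriolis parameter at 47°S:
f = 2Ω sin φ = 2 × 7.29×10⁻⁵ × sin 47° = 1.07×10⁻⁴ s⁻¹
Height gradient: |∂Z/∂n| = 30 m / 244000 m = 1.23×10⁻⁴
On a pressure surface, geostrophic balance gives V_g = (g/f)|∂Z/∂n|:
V_g = 9.81 × 1.23×10⁻⁴ / 1.07×10⁻⁴ = 11.3 m/s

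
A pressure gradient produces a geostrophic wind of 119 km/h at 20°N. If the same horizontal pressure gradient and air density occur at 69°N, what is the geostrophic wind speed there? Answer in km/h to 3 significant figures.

With the same pressure gradient and density, V_g ∝ 1/f ∝ 1/sin φ.
V₂ = V₁ · sin φ₁ / sin φ₂ = 119 × sin 20° / sin 69°
V₂ = 119 × 0.3420/0.9336 = 43.6 km/h

43.6 km/h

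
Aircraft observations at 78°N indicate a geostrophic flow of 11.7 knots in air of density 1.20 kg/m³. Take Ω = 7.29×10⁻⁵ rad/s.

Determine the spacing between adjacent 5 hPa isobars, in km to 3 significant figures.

485 km

Coriolis parameter at 78°N:
f = 2Ω sin φ = 2 × 7.29×10⁻⁵ × sin 78° = 1.43×10⁻⁴ s⁻¹
Wind speed in SI: 11.7 knots = 6.02 m/s
Geostrophic balance rearranged: |∂P/∂n| = f ρ V_g
|∂P/∂n| = 1.43×10⁻⁴ × 1.20 × 6.02 = 1.03×10⁻³ Pa/m
Isobar spacing: Δn = ΔP/|∂P/∂n| = 500 Pa / 1.03×10⁻³ Pa/m = 485403 m ≈ 485 km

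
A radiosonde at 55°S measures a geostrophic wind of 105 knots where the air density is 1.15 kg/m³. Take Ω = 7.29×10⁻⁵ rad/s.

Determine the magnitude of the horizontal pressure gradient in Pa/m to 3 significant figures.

7.42×10⁻³ Pa/m

Coriolis parameter at 55°S:
f = 2Ω sin φ = 2 × 7.29×10⁻⁵ × sin 55° = 1.19×10⁻⁴ s⁻¹
Wind speed in SI: 105 knots = 54.0 m/s
Geostrophic balance rearranged: |∂P/∂n| = f ρ V_g
|∂P/∂n| = 1.19×10⁻⁴ × 1.15 × 54.0 = 7.42×10⁻³ Pa/m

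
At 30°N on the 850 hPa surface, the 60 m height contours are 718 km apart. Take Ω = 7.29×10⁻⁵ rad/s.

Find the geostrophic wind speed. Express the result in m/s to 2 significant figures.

11 m/s

Coriolis parameter at 30°N:
f = 2Ω sin φ = 2 × 7.29×10⁻⁵ × sin 30° = 7.29×10⁻⁵ s⁻¹
Height gradient: |∂Z/∂n| = 60 m / 718000 m = 8.36×10⁻⁵
On a pressure surface, geostrophic balance gives V_g = (g/f)|∂Z/∂n|:
V_g = 9.81 × 8.36×10⁻⁵ / 7.29×10⁻⁵ = 11.2 m/s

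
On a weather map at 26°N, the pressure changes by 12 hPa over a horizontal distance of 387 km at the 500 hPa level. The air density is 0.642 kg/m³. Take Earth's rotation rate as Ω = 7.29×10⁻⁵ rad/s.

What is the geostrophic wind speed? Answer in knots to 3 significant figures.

147 knots

Coriolis parameter at 26°N:
f = 2Ω sin φ = 2 × 7.29×10⁻⁵ × sin 26° = 6.39×10⁻⁵ s⁻¹
Pressure gradient: |∂P/∂n| = 1200 Pa / 387000 m = 3.10×10⁻³ Pa/m
Geostrophic balance (pressure-gradient force = Coriolis force):
V_g = (1/(fρ)) |∂P/∂n| = 3.10×10⁻³ / (6.39×10⁻⁵ × 0.642) = 75.6 m/s
Converting: 75.6 m/s × 1.944 = 147 knots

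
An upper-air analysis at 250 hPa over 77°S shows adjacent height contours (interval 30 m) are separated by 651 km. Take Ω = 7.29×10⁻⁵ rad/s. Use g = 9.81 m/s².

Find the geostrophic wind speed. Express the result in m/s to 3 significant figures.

Coriolis parameter at 77°S:
f = 2Ω sin φ = 2 × 7.29×10⁻⁵ × sin 77° = 1.42×10⁻⁴ s⁻¹
Height gradient: |∂Z/∂n| = 30 m / 651000 m = 4.61×10⁻⁵
On a pressure surface, geostrophic balance gives V_g = (g/f)|∂Z/∂n|:
V_g = 9.81 × 4.61×10⁻⁵ / 1.42×10⁻⁴ = 3.18 m/s

3.18 m/s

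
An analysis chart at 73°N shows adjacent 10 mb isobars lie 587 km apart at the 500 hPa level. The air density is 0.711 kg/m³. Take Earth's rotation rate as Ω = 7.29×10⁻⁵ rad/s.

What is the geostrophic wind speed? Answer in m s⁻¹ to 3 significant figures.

17.2 m s⁻¹

Coriolis parameter at 73°N:
f = 2Ω sin φ = 2 × 7.29×10⁻⁵ × sin 73° = 1.39×10⁻⁴ s⁻¹
Pressure gradient: |∂P/∂n| = 1000 Pa / 587000 m = 1.70×10⁻³ Pa/m
Geostrophic balance (pressure-gradient force = Coriolis force):
V_g = (1/(fρ)) |∂P/∂n| = 1.70×10⁻³ / (1.39×10⁻⁴ × 0.711) = 17.2 m/s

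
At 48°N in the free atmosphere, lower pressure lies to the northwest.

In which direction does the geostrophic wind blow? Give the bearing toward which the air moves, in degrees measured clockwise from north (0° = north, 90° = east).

045°

The pressure-gradient force points toward the northwest (bearing 315°).
Geostrophic balance: in the Northern Hemisphere the Coriolis force deflects motion to the right, so the geostrophic wind blows 90° to the right of the pressure-gradient force (low pressure on the left).
Rotating 315° by 90° clockwise gives 045° — the wind blows toward the northeast.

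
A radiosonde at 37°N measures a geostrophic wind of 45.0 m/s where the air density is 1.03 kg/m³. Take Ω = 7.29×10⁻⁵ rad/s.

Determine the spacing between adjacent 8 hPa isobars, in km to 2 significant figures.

200 km

Coriolis parameter at 37°N:
f = 2Ω sin φ = 2 × 7.29×10⁻⁵ × sin 37° = 8.77×10⁻⁵ s⁻¹
Geostrophic balance rearranged: |∂P/∂n| = f ρ V_g
|∂P/∂n| = 8.77×10⁻⁵ × 1.03 × 45.0 = 4.07×10⁻³ Pa/m
Isobar spacing: Δn = ΔP/|∂P/∂n| = 800 Pa / 4.07×10⁻³ Pa/m = 196707 m ≈ 200 km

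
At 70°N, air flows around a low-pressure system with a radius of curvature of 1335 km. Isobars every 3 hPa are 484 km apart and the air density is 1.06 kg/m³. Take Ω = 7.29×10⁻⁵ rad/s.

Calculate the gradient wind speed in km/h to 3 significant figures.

Coriolis parameter at 70°N:
f = 2Ω sin φ = 2 × 7.29×10⁻⁵ × sin 70° = 1.37×10⁻⁴ s⁻¹
Pressure gradient: |∂P/∂n| = 300 Pa / 484000 m = 6.20×10⁻⁴ Pa/m
Geostrophic speed: V_g = |∂P/∂n|/(fρ) = 6.20×10⁻⁴/(1.37×10⁻⁴ × 1.06) = 4.27 m/s
Around a low, centrifugal force acts outward with Coriolis, so pressure-gradient force balances both:
(1/ρ)|∂P/∂n| = fV + V²/R  →  V² + fR·V − fR·V_g = 0
With fR = 1.37×10⁻⁴ × 1335×10³ m = 183 m/s:
V = [−fR + √((fR)² + 4 fR V_g)]/2 = [−183 + √(183² + 4×183×4.27)]/2 = 4.17 m/s
Subgeostrophic (V < V_g = 4.27 m/s), as expected around a low.
Converting: 4.17 m/s × 3.6 = 15.0 km/h

15.0 km/h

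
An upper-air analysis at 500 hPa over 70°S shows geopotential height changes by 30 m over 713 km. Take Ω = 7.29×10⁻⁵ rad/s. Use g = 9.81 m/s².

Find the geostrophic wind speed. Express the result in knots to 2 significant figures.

Coriolis parameter at 70°S:
f = 2Ω sin φ = 2 × 7.29×10⁻⁵ × sin 70° = 1.37×10⁻⁴ s⁻¹
Height gradient: |∂Z/∂n| = 30 m / 713000 m = 4.21×10⁻⁵
On a pressure surface, geostrophic balance gives V_g = (g/f)|∂Z/∂n|:
V_g = 9.81 × 4.21×10⁻⁵ / 1.37×10⁻⁴ = 3.01 m/s
Converting: 3.01 m/s × 1.944 = 5.9 knots

5.9 knots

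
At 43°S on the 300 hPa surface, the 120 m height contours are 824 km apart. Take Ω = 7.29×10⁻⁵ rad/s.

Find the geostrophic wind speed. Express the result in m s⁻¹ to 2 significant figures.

14 m s⁻¹

Coriolis parameter at 43°S:
f = 2Ω sin φ = 2 × 7.29×10⁻⁵ × sin 43° = 9.94×10⁻⁵ s⁻¹
Height gradient: |∂Z/∂n| = 120 m / 824000 m = 1.46×10⁻⁴
On a pressure surface, geostrophic balance gives V_g = (g/f)|∂Z/∂n|:
V_g = 9.81 × 1.46×10⁻⁴ / 9.94×10⁻⁵ = 14.4 m/s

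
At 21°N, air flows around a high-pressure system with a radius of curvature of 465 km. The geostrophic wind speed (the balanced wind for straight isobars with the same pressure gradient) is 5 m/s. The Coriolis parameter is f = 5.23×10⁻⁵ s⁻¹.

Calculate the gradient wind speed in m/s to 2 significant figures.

Around a high, pressure-gradient force acts outward with centrifugal, so Coriolis balances both:
fV = (1/ρ)|∂P/∂n| + V²/R  →  V² − fR·V + fR·V_g = 0
With fR = 5.23×10⁻⁵ × 465×10³ m = 24.3 m/s:
V = [fR − √((fR)² − 4 fR V_g)]/2 = [24.3 − √(24.3² − 4×24.3×5)]/2 = 7.04 m/s
Supergeostrophic (V > V_g = 5 m/s), as expected around a high.

7.0 m/s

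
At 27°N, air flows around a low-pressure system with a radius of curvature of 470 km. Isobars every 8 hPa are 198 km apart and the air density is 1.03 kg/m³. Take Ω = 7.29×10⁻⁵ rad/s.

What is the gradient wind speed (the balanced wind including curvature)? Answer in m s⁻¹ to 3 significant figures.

Coriolis parameter at 27°N:
f = 2Ω sin φ = 2 × 7.29×10⁻⁵ × sin 27° = 6.62×10⁻⁵ s⁻¹
Pressure gradient: |∂P/∂n| = 800 Pa / 198000 m = 4.04×10⁻³ Pa/m
Geostrophic speed: V_g = |∂P/∂n|/(fρ) = 4.04×10⁻³/(6.62×10⁻⁵ × 1.03) = 59.3 m/s
Around a low, centrifugal force acts outward with Coriolis, so pressure-gradient force balances both:
(1/ρ)|∂P/∂n| = fV + V²/R  →  V² + fR·V − fR·V_g = 0
With fR = 6.62×10⁻⁵ × 470×10³ m = 31.1 m/s:
V = [−fR + √((fR)² + 4 fR V_g)]/2 = [−31.1 + √(31.1² + 4×31.1×59.3)]/2 = 30.1 m/s
Subgeostrophic (V < V_g = 59.3 m/s), as expected around a low.

30.1 m s⁻¹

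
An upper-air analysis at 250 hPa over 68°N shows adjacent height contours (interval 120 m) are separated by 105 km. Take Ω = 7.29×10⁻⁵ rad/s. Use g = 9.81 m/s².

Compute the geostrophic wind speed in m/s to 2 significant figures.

83 m/s

Coriolis parameter at 68°N:
f = 2Ω sin φ = 2 × 7.29×10⁻⁵ × sin 68° = 1.35×10⁻⁴ s⁻¹
Height gradient: |∂Z/∂n| = 120 m / 105000 m = 1.14×10⁻³
On a pressure surface, geostrophic balance gives V_g = (g/f)|∂Z/∂n|:
V_g = 9.81 × 1.14×10⁻³ / 1.35×10⁻⁴ = 82.9 m/s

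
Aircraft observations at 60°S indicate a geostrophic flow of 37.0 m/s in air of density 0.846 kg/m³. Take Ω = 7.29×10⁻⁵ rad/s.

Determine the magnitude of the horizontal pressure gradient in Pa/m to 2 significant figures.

4.0×10⁻³ Pa/m

Coriolis parameter at 60°S:
f = 2Ω sin φ = 2 × 7.29×10⁻⁵ × sin 60° = 1.26×10⁻⁴ s⁻¹
Geostrophic balance rearranged: |∂P/∂n| = f ρ V_g
|∂P/∂n| = 1.26×10⁻⁴ × 0.846 × 37.0 = 3.95×10⁻³ Pa/m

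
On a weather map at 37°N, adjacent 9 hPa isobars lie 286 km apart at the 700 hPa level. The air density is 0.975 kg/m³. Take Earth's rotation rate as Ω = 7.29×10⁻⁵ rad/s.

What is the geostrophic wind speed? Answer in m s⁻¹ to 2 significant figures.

Coriolis parameter at 37°N:
f = 2Ω sin φ = 2 × 7.29×10⁻⁵ × sin 37° = 8.77×10⁻⁵ s⁻¹
Pressure gradient: |∂P/∂n| = 900 Pa / 286000 m = 3.15×10⁻³ Pa/m
Geostrophic balance (pressure-gradient force = Coriolis force):
V_g = (1/(fρ)) |∂P/∂n| = 3.15×10⁻³ / (8.77×10⁻⁵ × 0.975) = 36.8 m/s

37 m s⁻¹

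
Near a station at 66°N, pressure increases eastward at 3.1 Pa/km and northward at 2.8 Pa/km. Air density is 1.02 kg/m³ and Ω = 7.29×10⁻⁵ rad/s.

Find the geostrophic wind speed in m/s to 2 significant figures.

31 m/s

Coriolis parameter at 66°N:
f = 2Ω sin φ = 2 × 7.29×10⁻⁵ × sin 66° = 1.33×10⁻⁴ s⁻¹
Component geostrophic relations (x east, y north):
u_g = −(1/(fρ)) ∂P/∂y,  v_g = (1/(fρ)) ∂P/∂x
u_g = −(2.8×10⁻³)/(1.33×10⁻⁴ × 1.02) = −20.6 m/s;  v_g = (3.1×10⁻³)/(1.33×10⁻⁴ × 1.02) = 22.8 m/s
|V_g| = √(u_g² + v_g²) = 30.7 m/s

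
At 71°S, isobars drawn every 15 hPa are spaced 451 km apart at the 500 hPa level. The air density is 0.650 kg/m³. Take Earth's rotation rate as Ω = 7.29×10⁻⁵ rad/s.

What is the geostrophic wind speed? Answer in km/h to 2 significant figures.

Coriolis parameter at 71°S:
f = 2Ω sin φ = 2 × 7.29×10⁻⁵ × sin 71° = 1.38×10⁻⁴ s⁻¹
Pressure gradient: |∂P/∂n| = 1500 Pa / 451000 m = 3.33×10⁻³ Pa/m
Geostrophic balance (pressure-gradient force = Coriolis force):
V_g = (1/(fρ)) |∂P/∂n| = 3.33×10⁻³ / (1.38×10⁻⁴ × 0.650) = 37.1 m/s
Converting: 37.1 m/s × 3.6 = 130 km/h

130 km/h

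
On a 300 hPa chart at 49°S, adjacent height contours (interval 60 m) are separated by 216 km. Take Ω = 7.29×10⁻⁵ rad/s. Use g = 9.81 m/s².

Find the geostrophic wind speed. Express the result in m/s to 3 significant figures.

Coriolis parameter at 49°S:
f = 2Ω sin φ = 2 × 7.29×10⁻⁵ × sin 49° = 1.10×10⁻⁴ s⁻¹
Height gradient: |∂Z/∂n| = 60 m / 216000 m = 2.78×10⁻⁴
On a pressure surface, geostrophic balance gives V_g = (g/f)|∂Z/∂n|:
V_g = 9.81 × 2.78×10⁻⁴ / 1.10×10⁻⁴ = 24.8 m/s

24.8 m/s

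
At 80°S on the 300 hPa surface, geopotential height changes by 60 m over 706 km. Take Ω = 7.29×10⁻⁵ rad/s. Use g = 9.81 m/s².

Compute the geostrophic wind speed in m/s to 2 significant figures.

5.8 m/s

Coriolis parameter at 80°S:
f = 2Ω sin φ = 2 × 7.29×10⁻⁵ × sin 80° = 1.44×10⁻⁴ s⁻¹
Height gradient: |∂Z/∂n| = 60 m / 706000 m = 8.50×10⁻⁵
On a pressure surface, geostrophic balance gives V_g = (g/f)|∂Z/∂n|:
V_g = 9.81 × 8.50×10⁻⁵ / 1.44×10⁻⁴ = 5.81 m/s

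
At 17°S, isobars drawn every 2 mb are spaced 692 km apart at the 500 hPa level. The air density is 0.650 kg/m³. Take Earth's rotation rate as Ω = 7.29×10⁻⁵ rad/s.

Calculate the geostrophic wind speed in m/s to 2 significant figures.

10 m/s

Coriolis parameter at 17°S:
f = 2Ω sin φ = 2 × 7.29×10⁻⁵ × sin 17° = 4.26×10⁻⁵ s⁻¹
Pressure gradient: |∂P/∂n| = 200 Pa / 692000 m = 2.89×10⁻⁴ Pa/m
Geostrophic balance (pressure-gradient force = Coriolis force):
V_g = (1/(fρ)) |∂P/∂n| = 2.89×10⁻⁴ / (4.26×10⁻⁵ × 0.650) = 10.4 m/s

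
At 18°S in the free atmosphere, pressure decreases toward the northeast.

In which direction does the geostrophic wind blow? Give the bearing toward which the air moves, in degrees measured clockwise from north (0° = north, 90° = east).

315°

The pressure-gradient force points toward the northeast (bearing 045°).
Geostrophic balance: in the Southern Hemisphere the Coriolis force deflects motion to the left, so the geostrophic wind blows 90° to the left of the pressure-gradient force (low pressure on the right).
Rotating 045° by 90° counterclockwise gives 315° — the wind blows toward the northwest.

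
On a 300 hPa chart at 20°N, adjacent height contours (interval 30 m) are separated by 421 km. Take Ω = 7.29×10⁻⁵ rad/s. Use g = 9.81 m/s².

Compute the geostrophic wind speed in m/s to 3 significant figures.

Coriolis parameter at 20°N:
f = 2Ω sin φ = 2 × 7.29×10⁻⁵ × sin 20° = 4.99×10⁻⁵ s⁻¹
Height gradient: |∂Z/∂n| = 30 m / 421000 m = 7.13×10⁻⁵
On a pressure surface, geostrophic balance gives V_g = (g/f)|∂Z/∂n|:
V_g = 9.81 × 7.13×10⁻⁵ / 4.99×10⁻⁵ = 14.0 m/s

14.0 m/s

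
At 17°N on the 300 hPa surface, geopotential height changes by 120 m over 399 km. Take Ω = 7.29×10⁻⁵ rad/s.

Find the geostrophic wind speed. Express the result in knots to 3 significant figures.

135 knots

Coriolis parameter at 17°N:
f = 2Ω sin φ = 2 × 7.29×10⁻⁵ × sin 17° = 4.26×10⁻⁵ s⁻¹
Height gradient: |∂Z/∂n| = 120 m / 399000 m = 3.01×10⁻⁴
On a pressure surface, geostrophic balance gives V_g = (g/f)|∂Z/∂n|:
V_g = 9.81 × 3.01×10⁻⁴ / 4.26×10⁻⁵ = 69.2 m/s
Converting: 69.2 m/s × 1.944 = 135 knots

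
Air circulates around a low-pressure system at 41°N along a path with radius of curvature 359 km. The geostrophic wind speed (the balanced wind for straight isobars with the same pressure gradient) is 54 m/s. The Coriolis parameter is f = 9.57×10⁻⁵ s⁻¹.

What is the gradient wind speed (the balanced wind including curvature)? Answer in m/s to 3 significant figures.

Around a low, centrifugal force acts outward with Coriolis, so pressure-gradient force balances both:
(1/ρ)|∂P/∂n| = fV + V²/R  →  V² + fR·V − fR·V_g = 0
With fR = 9.57×10⁻⁵ × 359×10³ m = 34.4 m/s:
V = [−fR + √((fR)² + 4 fR V_g)]/2 = [−34.4 + √(34.4² + 4×34.4×54)]/2 = 29.2 m/s
Subgeostrophic (V < V_g = 54 m/s), as expected around a low.

29.2 m/s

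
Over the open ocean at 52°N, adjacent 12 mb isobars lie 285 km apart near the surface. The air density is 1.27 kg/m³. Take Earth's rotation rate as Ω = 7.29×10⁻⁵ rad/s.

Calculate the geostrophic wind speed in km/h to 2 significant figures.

Coriolis parameter at 52°N:
f = 2Ω sin φ = 2 × 7.29×10⁻⁵ × sin 52° = 1.15×10⁻⁴ s⁻¹
Pressure gradient: |∂P/∂n| = 1200 Pa / 285000 m = 4.21×10⁻³ Pa/m
Geostrophic balance (pressure-gradient force = Coriolis force):
V_g = (1/(fρ)) |∂P/∂n| = 4.21×10⁻³ / (1.15×10⁻⁴ × 1.27) = 28.9 m/s
Converting: 28.9 m/s × 3.6 = 100 km/h

100 km/h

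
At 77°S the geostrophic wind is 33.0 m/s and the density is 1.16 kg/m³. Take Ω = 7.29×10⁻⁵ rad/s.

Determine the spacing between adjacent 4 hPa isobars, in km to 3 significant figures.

73.6 km

Coriolis parameter at 77°S:
f = 2Ω sin φ = 2 × 7.29×10⁻⁵ × sin 77° = 1.42×10⁻⁴ s⁻¹
Geostrophic balance rearranged: |∂P/∂n| = f ρ V_g
|∂P/∂n| = 1.42×10⁻⁴ × 1.16 × 33.0 = 5.44×10⁻³ Pa/m
Isobar spacing: Δn = ΔP/|∂P/∂n| = 400 Pa / 5.44×10⁻³ Pa/m = 73554 m ≈ 73.6 km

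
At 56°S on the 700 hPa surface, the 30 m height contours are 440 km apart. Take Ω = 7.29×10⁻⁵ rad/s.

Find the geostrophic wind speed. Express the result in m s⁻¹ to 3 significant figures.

5.53 m s⁻¹

Coriolis parameter at 56°S:
f = 2Ω sin φ = 2 × 7.29×10⁻⁵ × sin 56° = 1.21×10⁻⁴ s⁻¹
Height gradient: |∂Z/∂n| = 30 m / 440000 m = 6.82×10⁻⁵
On a pressure surface, geostrophic balance gives V_g = (g/f)|∂Z/∂n|:
V_g = 9.81 × 6.82×10⁻⁵ / 1.21×10⁻⁴ = 5.53 m/s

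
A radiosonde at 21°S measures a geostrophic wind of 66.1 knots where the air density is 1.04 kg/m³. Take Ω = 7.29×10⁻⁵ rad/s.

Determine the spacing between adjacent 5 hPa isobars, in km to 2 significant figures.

Coriolis parameter at 21°S:
f = 2Ω sin φ = 2 × 7.29×10⁻⁵ × sin 21° = 5.23×10⁻⁵ s⁻¹
Wind speed in SI: 66.1 knots = 34.0 m/s
Geostrophic balance rearranged: |∂P/∂n| = f ρ V_g
|∂P/∂n| = 5.23×10⁻⁵ × 1.04 × 34.0 = 1.85×10⁻³ Pa/m
Isobar spacing: Δn = ΔP/|∂P/∂n| = 500 Pa / 1.85×10⁻³ Pa/m = 270589 m ≈ 270 km

270 km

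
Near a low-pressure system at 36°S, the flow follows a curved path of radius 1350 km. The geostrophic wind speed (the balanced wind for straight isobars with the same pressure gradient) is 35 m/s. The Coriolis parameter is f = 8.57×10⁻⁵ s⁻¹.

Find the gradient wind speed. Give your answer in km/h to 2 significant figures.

Around a low, centrifugal force acts outward with Coriolis, so pressure-gradient force balances both:
(1/ρ)|∂P/∂n| = fV + V²/R  →  V² + fR·V − fR·V_g = 0
With fR = 8.57×10⁻⁵ × 1350×10³ m = 116 m/s:
V = [−fR + √((fR)² + 4 fR V_g)]/2 = [−116 + √(116² + 4×116×35)]/2 = 28.2 m/s
Subgeostrophic (V < V_g = 35 m/s), as expected around a low.
Converting: 28.2 m/s × 3.6 = 100 km/h

100 km/h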